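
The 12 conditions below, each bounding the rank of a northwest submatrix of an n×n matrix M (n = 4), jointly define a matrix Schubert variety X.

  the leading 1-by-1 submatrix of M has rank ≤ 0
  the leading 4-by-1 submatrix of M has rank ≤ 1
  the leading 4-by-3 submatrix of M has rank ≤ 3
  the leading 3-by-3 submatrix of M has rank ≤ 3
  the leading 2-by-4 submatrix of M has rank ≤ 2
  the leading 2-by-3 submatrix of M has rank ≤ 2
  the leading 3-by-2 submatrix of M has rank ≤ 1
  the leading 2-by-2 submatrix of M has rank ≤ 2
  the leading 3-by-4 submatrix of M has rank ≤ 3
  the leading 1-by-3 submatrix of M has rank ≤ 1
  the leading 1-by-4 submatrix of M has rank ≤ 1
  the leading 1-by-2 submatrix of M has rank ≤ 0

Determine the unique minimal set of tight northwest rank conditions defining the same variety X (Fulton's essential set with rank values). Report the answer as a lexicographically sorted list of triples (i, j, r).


Propagating the 12 rank bounds to every northwest block:

  R[1]: 0 | 0 | 1 | 1
  R[2]: 1 | 1 | 2 | 2
  R[3]: 1 | 1 | 2 | 3
  R[4]: 1 | 2 | 3 | 4

so w = (3, 1, 4, 2).

Rothe diagram D(w) (3 cells), 2 SE-corners (essential conditions):

[(1, 2, 0), (3, 2, 1)]


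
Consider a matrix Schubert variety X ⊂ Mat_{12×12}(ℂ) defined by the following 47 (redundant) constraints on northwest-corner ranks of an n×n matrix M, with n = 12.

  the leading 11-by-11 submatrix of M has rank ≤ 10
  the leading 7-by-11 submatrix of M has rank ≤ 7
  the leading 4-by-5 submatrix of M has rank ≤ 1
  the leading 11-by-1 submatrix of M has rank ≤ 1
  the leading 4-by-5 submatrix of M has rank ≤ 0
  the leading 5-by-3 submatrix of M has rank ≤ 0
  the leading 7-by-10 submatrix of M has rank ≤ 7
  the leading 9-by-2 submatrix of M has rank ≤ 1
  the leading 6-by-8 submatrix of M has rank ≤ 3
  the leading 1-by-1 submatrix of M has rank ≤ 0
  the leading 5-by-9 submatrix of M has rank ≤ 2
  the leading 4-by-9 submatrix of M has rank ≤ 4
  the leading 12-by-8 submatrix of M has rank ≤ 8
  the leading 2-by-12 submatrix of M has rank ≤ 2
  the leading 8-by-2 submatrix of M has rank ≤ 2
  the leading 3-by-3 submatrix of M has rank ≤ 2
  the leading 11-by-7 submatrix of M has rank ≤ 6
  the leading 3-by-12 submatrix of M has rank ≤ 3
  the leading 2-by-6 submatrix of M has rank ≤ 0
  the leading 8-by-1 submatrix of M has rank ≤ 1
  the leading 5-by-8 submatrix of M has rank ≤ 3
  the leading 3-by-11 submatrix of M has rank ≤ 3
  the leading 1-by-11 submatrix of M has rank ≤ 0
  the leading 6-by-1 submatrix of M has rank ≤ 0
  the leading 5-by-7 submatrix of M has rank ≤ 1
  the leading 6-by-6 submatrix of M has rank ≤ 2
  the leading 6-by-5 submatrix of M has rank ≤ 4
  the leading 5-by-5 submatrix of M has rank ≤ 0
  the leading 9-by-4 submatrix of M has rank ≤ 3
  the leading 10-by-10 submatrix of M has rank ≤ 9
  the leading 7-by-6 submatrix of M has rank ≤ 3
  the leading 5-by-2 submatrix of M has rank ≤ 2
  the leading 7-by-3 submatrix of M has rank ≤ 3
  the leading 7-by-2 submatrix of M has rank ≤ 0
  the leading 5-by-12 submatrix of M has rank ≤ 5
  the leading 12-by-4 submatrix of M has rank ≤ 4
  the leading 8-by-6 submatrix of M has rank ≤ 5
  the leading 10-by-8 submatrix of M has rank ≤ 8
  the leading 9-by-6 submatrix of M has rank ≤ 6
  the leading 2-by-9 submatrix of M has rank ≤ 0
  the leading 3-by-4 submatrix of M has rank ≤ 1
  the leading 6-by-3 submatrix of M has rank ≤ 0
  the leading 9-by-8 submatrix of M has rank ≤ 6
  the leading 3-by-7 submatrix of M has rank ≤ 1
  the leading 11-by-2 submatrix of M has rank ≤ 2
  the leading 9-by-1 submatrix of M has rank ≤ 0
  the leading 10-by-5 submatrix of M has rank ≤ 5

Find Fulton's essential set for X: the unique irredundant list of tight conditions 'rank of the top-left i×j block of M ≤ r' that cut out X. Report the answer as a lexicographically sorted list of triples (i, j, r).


The tightest implied rank at each (i,j), from the 47 conditions:

  0  0  0  0  0  0  0  0  0  0  0  1
  0  0  0  0  0  0  0  0  0  1  1  2
  0  0  0  0  0  1  1  1  1  2  2  3
  0  0  0  0  0  1  1  2  2  3  3  4
  0  0  0  0  0  1  1  2  2  3  4  5
  0  0  0  1  1  2  2  3  3  4  5  6
  0  0  1  2  2  3  3  4  4  5  6  7
  0  1  2  3  3  4  4  5  5  6  7  8
  0  1  2  3  4  5  5  6  6  7  8  9
  1  2  3  4  5  6  6  7  7  8  9  10
  1  2  3  4  5  6  6  7  8  9  10  11
  1  2  3  4  5  6  7  8  9  10  11  12

the unique w with this rank table is (12, 10, 6, 8, 11, 4, 3, 2, 5, 1, 9, 7).

|D(w)|=46, |Ess(w)|=9:

[(1, 11, 0), (2, 9, 0), (5, 5, 0), (5, 7, 1), (5, 9, 2), (6, 3, 0), (7, 2, 0), (9, 1, 0), (11, 7, 6)]


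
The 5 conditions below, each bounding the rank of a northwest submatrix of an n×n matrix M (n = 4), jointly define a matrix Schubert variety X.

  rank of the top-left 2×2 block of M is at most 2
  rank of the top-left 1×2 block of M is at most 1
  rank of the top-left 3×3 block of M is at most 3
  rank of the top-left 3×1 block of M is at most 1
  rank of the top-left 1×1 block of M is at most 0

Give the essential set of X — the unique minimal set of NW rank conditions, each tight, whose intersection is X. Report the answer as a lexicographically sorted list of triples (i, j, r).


Rank table r_w(4×4) implied by the 5 constraints:

  row 1: 0, 1, 1, 1
  row 2: 1, 2, 2, 2
  row 3: 1, 2, 3, 3
  row 4: 1, 2, 3, 4

giving w = (2, 1, 3, 4) via Δ²R.

Rothe diagram D(w) (1 cell), 1 SE-corner (essential condition):

[(1, 1, 0)]


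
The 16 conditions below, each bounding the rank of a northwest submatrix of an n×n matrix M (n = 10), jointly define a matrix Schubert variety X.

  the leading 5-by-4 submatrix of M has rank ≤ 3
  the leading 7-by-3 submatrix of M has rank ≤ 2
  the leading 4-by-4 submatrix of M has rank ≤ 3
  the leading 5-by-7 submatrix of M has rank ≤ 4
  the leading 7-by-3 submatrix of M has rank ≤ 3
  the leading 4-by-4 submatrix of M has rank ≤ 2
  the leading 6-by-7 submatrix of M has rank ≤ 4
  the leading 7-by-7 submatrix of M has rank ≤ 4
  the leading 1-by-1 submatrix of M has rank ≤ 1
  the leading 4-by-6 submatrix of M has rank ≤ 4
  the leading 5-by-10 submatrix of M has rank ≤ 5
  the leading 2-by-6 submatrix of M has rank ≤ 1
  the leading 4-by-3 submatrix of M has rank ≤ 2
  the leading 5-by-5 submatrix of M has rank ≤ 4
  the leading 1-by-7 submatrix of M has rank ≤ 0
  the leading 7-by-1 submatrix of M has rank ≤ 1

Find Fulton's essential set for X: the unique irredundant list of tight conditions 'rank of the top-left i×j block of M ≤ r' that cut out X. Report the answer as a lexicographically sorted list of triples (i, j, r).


Rank table r_w(10×10) implied by the 16 constraints:

  0 | 0 | 0 | 0 | 0 | 0 | 0 | 1 | 1 | 1
  1 | 1 | 1 | 1 | 1 | 1 | 1 | 2 | 2 | 2
  1 | 2 | 2 | 2 | 2 | 2 | 2 | 3 | 3 | 3
  1 | 2 | 2 | 2 | 3 | 3 | 3 | 4 | 4 | 4
  1 | 2 | 2 | 3 | 4 | 4 | 4 | 5 | 5 | 5
  1 | 2 | 2 | 3 | 4 | 4 | 4 | 5 | 6 | 6
  1 | 2 | 2 | 3 | 4 | 4 | 4 | 5 | 6 | 7
  1 | 2 | 3 | 4 | 5 | 5 | 5 | 6 | 7 | 8
  1 | 2 | 3 | 4 | 5 | 6 | 6 | 7 | 8 | 9
  1 | 2 | 3 | 4 | 5 | 6 | 7 | 8 | 9 | 10

reading off 1-entries of Δ²R: w = (8, 1, 2, 5, 4, 9, 10, 3, 6, 7).

D(w) has 16 cells with 4 SE-corners; essential set:

[(1, 7, 0), (4, 4, 2), (7, 3, 2), (7, 7, 4)]


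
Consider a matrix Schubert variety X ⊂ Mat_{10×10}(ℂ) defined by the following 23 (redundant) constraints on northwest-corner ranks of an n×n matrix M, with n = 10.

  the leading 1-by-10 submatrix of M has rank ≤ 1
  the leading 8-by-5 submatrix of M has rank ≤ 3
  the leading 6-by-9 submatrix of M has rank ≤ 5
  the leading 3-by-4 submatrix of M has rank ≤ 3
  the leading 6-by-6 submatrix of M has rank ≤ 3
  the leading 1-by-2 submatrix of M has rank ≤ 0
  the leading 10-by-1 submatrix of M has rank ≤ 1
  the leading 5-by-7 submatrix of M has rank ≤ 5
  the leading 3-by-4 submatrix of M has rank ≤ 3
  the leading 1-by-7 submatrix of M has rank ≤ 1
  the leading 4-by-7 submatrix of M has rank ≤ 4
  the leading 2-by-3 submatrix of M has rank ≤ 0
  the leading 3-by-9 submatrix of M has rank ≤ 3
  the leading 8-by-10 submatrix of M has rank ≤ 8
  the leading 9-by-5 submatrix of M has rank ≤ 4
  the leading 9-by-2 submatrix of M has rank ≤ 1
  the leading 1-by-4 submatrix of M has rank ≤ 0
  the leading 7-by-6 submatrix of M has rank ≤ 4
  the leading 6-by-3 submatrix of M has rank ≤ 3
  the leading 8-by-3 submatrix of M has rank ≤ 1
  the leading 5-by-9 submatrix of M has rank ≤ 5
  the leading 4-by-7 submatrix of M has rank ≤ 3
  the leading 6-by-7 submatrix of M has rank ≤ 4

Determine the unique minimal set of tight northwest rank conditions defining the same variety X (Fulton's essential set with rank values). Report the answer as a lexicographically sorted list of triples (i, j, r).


Propagating the 23 rank bounds to every northwest block:

  R[1]: 0, 0, 0, 0, 1, 1, 1, 1, 1, 1
  R[2]: 0, 0, 0, 1, 2, 2, 2, 2, 2, 2
  R[3]: 1, 1, 1, 2, 3, 3, 3, 3, 3, 3
  R[4]: 1, 1, 1, 2, 3, 3, 3, 4, 4, 4
  R[5]: 1, 1, 1, 2, 3, 3, 4, 5, 5, 5
  R[6]: 1, 1, 1, 2, 3, 3, 4, 5, 5, 6
  R[7]: 1, 1, 1, 2, 3, 4, 5, 6, 6, 7
  R[8]: 1, 1, 1, 2, 3, 4, 5, 6, 7, 8
  R[9]: 1, 1, 2, 3, 4, 5, 6, 7, 8, 9
  R[10]: 1, 2, 3, 4, 5, 6, 7, 8, 9, 10

hence w(1..10) = (5, 4, 1, 8, 7, 10, 6, 9, 3, 2).

Fulton essential set (7 of the 23 Rothe cells):

[(1, 4, 0), (2, 3, 0), (4, 7, 3), (6, 6, 3), (6, 9, 5), (8, 3, 1), (9, 2, 1)]


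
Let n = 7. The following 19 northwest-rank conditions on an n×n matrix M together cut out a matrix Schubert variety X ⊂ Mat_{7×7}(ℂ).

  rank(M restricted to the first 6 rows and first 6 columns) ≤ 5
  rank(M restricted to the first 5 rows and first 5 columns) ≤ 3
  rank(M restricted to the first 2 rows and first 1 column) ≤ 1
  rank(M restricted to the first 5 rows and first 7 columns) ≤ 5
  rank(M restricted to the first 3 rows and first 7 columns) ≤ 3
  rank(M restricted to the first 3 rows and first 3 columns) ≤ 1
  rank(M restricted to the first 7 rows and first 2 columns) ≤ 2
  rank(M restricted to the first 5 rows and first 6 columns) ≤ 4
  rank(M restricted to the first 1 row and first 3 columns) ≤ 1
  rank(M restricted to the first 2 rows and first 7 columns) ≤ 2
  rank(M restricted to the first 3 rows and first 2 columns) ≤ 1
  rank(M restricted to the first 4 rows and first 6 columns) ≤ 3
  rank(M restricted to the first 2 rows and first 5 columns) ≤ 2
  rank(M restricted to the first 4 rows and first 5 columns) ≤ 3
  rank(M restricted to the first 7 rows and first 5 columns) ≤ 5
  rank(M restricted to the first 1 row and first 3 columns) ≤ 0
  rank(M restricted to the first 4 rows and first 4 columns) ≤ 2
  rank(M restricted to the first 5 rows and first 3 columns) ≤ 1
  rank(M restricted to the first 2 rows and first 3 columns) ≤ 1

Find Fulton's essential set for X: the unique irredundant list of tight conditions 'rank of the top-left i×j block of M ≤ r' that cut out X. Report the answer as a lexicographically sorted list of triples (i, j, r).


Rank table r_w(7×7) implied by the 19 constraints:

  0, 0, 0, 1, 1, 1, 1
  1, 1, 1, 2, 2, 2, 2
  1, 1, 1, 2, 3, 3, 3
  1, 1, 1, 2, 3, 3, 4
  1, 1, 1, 2, 3, 4, 5
  1, 2, 2, 3, 4, 5, 6
  1, 2, 3, 4, 5, 6, 7

the unique w with this rank table is (4, 1, 5, 7, 6, 2, 3).

|D(w)|=10, |Ess(w)|=3:

[(1, 3, 0), (4, 6, 3), (5, 3, 1)]


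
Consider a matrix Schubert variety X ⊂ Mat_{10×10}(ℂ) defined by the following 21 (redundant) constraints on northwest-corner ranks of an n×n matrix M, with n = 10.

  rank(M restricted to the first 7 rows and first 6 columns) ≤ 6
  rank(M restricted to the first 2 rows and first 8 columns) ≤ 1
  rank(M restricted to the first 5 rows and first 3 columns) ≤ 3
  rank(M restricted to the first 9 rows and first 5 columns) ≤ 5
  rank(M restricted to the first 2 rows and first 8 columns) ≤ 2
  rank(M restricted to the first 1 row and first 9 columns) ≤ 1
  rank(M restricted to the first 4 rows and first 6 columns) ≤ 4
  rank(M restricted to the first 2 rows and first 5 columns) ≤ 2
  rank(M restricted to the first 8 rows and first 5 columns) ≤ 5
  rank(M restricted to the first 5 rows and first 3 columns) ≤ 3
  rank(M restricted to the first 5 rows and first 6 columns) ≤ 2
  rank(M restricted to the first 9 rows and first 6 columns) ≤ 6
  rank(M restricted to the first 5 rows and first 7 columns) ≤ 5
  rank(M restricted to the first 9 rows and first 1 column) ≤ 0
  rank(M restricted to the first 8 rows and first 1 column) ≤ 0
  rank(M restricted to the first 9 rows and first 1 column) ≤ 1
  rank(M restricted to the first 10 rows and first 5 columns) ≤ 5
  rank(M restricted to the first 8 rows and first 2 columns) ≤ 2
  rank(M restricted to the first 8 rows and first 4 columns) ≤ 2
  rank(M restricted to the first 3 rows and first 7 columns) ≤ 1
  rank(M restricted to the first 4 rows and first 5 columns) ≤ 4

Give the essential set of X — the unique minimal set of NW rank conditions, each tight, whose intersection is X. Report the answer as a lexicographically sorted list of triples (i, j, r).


The tightest implied rank at each (i,j), from the 21 conditions:

  R[1]: 0 | 1 | 1 | 1 | 1 | 1 | 1 | 1 | 1 | 1
  R[2]: 0 | 1 | 1 | 1 | 1 | 1 | 1 | 1 | 2 | 2
  R[3]: 0 | 1 | 1 | 1 | 1 | 1 | 1 | 2 | 3 | 3
  R[4]: 0 | 1 | 2 | 2 | 2 | 2 | 2 | 3 | 4 | 4
  R[5]: 0 | 1 | 2 | 2 | 2 | 2 | 3 | 4 | 5 | 5
  R[6]: 0 | 1 | 2 | 2 | 3 | 3 | 4 | 5 | 6 | 6
  R[7]: 0 | 1 | 2 | 2 | 3 | 4 | 5 | 6 | 7 | 7
  R[8]: 0 | 1 | 2 | 2 | 3 | 4 | 5 | 6 | 7 | 8
  R[9]: 0 | 1 | 2 | 3 | 4 | 5 | 6 | 7 | 8 | 9
  R[10]: 1 | 2 | 3 | 4 | 5 | 6 | 7 | 8 | 9 | 10

so w = (2, 9, 8, 3, 7, 5, 6, 10, 4, 1).

ℓ(w)=26; the 5 essential cells (i,j,r):

[(2, 8, 1), (3, 7, 1), (5, 6, 2), (8, 4, 2), (9, 1, 0)]


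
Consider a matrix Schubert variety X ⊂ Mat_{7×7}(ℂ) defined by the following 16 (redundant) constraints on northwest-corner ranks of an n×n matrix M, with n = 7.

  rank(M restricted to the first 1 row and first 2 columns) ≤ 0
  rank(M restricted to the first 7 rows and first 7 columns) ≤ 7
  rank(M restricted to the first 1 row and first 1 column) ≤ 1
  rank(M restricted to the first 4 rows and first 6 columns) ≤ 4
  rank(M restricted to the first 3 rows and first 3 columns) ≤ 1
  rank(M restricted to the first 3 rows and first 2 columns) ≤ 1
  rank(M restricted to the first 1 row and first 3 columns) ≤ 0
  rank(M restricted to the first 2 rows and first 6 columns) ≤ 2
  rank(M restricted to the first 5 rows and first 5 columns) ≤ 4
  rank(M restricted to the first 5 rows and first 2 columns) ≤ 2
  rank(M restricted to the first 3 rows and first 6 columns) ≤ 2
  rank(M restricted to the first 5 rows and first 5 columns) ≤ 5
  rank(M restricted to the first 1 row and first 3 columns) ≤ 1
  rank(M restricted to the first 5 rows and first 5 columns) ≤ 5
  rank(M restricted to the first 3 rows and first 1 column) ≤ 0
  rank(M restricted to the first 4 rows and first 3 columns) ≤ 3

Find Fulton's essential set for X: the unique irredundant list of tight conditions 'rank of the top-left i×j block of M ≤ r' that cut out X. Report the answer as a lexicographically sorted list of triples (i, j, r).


Reconstructing r_w from the 16 given conditions:

  row 1: 0  0  0  1  1  1  1
  row 2: 0  1  1  2  2  2  2
  row 3: 0  1  1  2  2  2  3
  row 4: 1  2  2  3  3  3  4
  row 5: 1  2  3  4  4  4  5
  row 6: 1  2  3  4  5  5  6
  row 7: 1  2  3  4  5  6  7

giving w = (4, 2, 7, 1, 3, 5, 6) via Δ²R.

D(w) has 8 cells with 4 SE-corners; essential set:

[(1, 3, 0), (3, 1, 0), (3, 3, 1), (3, 6, 2)]


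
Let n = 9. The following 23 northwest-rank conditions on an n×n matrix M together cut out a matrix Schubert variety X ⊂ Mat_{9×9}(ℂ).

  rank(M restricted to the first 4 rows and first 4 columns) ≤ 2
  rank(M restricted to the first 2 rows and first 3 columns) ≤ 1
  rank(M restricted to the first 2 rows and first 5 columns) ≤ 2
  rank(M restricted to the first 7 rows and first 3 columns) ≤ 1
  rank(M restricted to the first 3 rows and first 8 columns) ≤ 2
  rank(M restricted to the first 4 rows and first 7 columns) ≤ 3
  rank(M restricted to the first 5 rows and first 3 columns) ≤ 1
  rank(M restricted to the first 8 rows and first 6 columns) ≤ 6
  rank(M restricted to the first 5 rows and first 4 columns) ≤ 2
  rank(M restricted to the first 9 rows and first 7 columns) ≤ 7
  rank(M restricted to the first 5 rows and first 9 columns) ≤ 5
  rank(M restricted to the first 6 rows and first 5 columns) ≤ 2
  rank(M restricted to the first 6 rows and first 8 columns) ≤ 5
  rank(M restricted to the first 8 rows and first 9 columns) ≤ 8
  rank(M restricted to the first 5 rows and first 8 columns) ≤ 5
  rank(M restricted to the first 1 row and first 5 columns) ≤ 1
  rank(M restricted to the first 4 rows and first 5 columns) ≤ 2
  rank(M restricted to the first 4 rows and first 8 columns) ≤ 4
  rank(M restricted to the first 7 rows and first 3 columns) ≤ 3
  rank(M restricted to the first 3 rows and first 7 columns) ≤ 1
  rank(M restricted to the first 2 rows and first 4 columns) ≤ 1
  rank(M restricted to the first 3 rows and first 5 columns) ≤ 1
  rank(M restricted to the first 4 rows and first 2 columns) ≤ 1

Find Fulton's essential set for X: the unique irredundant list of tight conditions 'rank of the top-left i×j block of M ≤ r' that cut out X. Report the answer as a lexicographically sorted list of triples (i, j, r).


Computing R[i][j] = min implied NW-rank bound (n=9, 23 conditions):

  1  1  1  1  1  1  1  1  1
  1  1  1  1  1  1  1  2  2
  1  1  1  1  1  1  1  2  3
  1  1  1  2  2  2  2  3  4
  1  1  1  2  2  3  3  4  5
  1  1  1  2  2  3  4  5  6
  1  1  1  2  3  4  5  6  7
  1  2  2  3  4  5  6  7  8
  1  2  3  4  5  6  7  8  9

the unique w with this rank table is (1, 8, 9, 4, 6, 7, 5, 2, 3).

D(w) has 22 cells with 3 SE-corners; essential set:

[(3, 7, 1), (6, 5, 2), (7, 3, 1)]


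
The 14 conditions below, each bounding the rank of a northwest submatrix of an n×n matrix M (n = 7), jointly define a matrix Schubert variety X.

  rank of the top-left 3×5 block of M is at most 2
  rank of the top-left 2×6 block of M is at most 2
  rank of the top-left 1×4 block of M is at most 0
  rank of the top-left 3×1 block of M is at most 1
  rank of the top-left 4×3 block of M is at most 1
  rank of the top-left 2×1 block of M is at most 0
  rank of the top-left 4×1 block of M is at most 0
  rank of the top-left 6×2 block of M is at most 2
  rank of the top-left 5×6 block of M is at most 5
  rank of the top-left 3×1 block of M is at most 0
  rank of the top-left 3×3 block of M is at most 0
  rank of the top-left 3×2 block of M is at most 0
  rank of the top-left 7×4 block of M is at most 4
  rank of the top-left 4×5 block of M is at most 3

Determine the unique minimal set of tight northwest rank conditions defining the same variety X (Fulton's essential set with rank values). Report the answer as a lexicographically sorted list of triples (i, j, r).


Recovering R(i,j) via the rank-extension bound from the 14 conditions:

  row 1: 0 0 0 0 1 1 1
  row 2: 0 0 0 1 2 2 2
  row 3: 0 0 0 1 2 3 3
  row 4: 0 1 1 2 3 4 4
  row 5: 1 2 2 3 4 5 5
  row 6: 1 2 3 4 5 6 6
  row 7: 1 2 3 4 5 6 7

so w = (5, 4, 6, 2, 1, 3, 7).

Fulton essential set (3 of the 11 Rothe cells):

[(1, 4, 0), (3, 3, 0), (4, 1, 0)]


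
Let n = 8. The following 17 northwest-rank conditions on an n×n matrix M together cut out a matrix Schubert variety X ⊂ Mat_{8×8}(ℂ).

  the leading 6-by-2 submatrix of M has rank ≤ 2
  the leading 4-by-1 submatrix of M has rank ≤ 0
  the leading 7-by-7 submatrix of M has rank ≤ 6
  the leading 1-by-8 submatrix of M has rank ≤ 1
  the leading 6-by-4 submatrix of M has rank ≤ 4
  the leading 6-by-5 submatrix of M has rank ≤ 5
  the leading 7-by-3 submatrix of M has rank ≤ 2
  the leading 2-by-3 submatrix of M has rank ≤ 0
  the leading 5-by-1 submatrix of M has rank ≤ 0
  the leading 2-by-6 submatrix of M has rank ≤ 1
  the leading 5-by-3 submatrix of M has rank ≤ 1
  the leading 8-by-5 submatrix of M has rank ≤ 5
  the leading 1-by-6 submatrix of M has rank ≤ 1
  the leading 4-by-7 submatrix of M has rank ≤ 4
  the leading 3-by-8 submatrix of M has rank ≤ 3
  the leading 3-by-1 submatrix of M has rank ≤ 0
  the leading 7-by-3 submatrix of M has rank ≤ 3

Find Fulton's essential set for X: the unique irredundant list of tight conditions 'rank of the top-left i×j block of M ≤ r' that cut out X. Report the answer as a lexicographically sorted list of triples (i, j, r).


Rank table r_w(8×8) implied by the 17 constraints:

  R[1]: 0, 0, 0, 1, 1, 1, 1, 1
  R[2]: 0, 0, 0, 1, 1, 1, 2, 2
  R[3]: 0, 1, 1, 2, 2, 2, 3, 3
  R[4]: 0, 1, 1, 2, 3, 3, 4, 4
  R[5]: 0, 1, 1, 2, 3, 4, 5, 5
  R[6]: 1, 2, 2, 3, 4, 5, 6, 6
  R[7]: 1, 2, 2, 3, 4, 5, 6, 7
  R[8]: 1, 2, 3, 4, 5, 6, 7, 8

giving w = (4, 7, 2, 5, 6, 1, 8, 3) via Δ²R.

D(w) has 14 cells with 5 SE-corners; essential set:

[(2, 3, 0), (2, 6, 1), (5, 1, 0), (5, 3, 1), (7, 3, 2)]


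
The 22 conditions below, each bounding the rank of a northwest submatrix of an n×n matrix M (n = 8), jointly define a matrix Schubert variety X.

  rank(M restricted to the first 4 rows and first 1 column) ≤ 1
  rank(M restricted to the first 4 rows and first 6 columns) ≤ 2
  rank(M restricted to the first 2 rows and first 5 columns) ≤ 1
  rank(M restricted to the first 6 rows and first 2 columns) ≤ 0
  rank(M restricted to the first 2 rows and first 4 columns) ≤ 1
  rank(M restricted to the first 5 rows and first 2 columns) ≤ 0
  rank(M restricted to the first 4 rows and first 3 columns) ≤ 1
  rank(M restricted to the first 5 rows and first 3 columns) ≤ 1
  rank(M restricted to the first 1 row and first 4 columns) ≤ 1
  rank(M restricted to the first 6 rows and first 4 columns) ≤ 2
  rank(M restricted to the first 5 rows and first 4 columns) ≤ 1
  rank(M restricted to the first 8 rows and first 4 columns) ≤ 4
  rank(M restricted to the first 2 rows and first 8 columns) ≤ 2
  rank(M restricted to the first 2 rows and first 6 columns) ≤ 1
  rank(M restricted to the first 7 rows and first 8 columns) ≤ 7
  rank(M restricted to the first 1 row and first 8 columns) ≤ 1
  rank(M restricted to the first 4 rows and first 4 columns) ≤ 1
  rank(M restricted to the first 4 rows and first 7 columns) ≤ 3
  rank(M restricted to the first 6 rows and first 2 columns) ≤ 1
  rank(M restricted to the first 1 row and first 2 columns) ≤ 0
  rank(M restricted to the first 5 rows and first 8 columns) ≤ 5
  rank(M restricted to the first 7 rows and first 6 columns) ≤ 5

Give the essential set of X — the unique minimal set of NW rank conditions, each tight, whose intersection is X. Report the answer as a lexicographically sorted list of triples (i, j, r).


Rank table r_w(8×8) implied by the 22 constraints:

  0 0 1 1 1 1 1 1
  0 0 1 1 1 1 2 2
  0 0 1 1 2 2 3 3
  0 0 1 1 2 2 3 4
  0 0 1 1 2 3 4 5
  0 0 1 2 3 4 5 6
  1 1 2 3 4 5 6 7
  1 2 3 4 5 6 7 8

the unique w with this rank table is (3, 7, 5, 8, 6, 4, 1, 2).

ℓ(w)=19; the 4 essential cells (i,j,r):

[(2, 6, 1), (4, 6, 2), (5, 4, 1), (6, 2, 0)]


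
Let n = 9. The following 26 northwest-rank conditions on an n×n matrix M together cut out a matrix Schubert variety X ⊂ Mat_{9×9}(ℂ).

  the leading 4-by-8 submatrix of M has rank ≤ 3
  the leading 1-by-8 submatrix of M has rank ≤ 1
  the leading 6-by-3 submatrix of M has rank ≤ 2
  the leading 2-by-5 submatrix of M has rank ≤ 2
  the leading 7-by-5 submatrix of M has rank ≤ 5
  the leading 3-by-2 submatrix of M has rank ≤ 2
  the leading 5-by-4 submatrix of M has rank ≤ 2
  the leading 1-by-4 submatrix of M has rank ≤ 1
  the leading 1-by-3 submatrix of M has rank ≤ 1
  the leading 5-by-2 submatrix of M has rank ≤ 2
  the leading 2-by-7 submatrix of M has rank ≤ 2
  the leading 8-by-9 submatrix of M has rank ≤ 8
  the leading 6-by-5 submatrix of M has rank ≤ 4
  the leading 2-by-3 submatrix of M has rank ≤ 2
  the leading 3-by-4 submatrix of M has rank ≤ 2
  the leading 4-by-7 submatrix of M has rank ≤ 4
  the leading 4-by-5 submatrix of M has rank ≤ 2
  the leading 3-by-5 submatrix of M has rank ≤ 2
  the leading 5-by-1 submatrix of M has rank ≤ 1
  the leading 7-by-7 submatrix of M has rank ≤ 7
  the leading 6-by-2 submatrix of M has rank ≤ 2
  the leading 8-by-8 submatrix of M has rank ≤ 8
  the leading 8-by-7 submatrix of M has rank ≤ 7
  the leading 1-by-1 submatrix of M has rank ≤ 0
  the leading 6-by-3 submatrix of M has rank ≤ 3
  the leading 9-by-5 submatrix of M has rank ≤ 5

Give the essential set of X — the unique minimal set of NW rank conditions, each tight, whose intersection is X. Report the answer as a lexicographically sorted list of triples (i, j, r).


Rank table r_w(9×9) implied by the 26 constraints:

  R[1]: 0 | 1 | 1 | 1 | 1 | 1 | 1 | 1 | 1
  R[2]: 1 | 2 | 2 | 2 | 2 | 2 | 2 | 2 | 2
  R[3]: 1 | 2 | 2 | 2 | 2 | 3 | 3 | 3 | 3
  R[4]: 1 | 2 | 2 | 2 | 2 | 3 | 3 | 3 | 4
  R[5]: 1 | 2 | 2 | 2 | 3 | 4 | 4 | 4 | 5
  R[6]: 1 | 2 | 2 | 3 | 4 | 5 | 5 | 5 | 6
  R[7]: 1 | 2 | 3 | 4 | 5 | 6 | 6 | 6 | 7
  R[8]: 1 | 2 | 3 | 4 | 5 | 6 | 7 | 7 | 8
  R[9]: 1 | 2 | 3 | 4 | 5 | 6 | 7 | 8 | 9

the unique w with this rank table is (2, 1, 6, 9, 5, 4, 3, 7, 8).

5 SE-corners of the 12-cell Rothe diagram give Ess(w):

[(1, 1, 0), (4, 5, 2), (4, 8, 3), (5, 4, 2), (6, 3, 2)]


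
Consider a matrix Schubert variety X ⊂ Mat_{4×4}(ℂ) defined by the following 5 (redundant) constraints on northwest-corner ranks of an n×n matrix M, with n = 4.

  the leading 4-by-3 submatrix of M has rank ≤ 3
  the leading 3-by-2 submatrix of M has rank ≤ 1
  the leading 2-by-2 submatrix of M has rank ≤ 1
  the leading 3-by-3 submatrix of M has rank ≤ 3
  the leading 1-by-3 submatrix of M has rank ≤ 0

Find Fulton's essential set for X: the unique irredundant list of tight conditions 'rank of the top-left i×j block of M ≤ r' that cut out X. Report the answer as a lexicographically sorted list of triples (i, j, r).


Propagating the 5 rank bounds to every northwest block:

  R[1]: 0 | 0 | 0 | 1
  R[2]: 1 | 1 | 1 | 2
  R[3]: 1 | 1 | 2 | 3
  R[4]: 1 | 2 | 3 | 4

reading off 1-entries of Δ²R: w = (4, 1, 3, 2).

Fulton essential set (2 of the 4 Rothe cells):

[(1, 3, 0), (3, 2, 1)]


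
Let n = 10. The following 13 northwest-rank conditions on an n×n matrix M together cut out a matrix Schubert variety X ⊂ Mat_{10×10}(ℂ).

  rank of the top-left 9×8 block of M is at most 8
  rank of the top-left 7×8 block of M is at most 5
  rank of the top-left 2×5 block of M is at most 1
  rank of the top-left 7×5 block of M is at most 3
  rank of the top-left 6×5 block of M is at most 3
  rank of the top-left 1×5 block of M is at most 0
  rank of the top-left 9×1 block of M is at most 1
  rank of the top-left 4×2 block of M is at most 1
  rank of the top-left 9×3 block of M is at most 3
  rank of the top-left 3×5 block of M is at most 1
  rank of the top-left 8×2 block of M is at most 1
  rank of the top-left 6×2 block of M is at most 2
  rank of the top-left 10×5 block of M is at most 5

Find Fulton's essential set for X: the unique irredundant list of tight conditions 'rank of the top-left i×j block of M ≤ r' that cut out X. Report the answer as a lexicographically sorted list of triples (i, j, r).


The tightest implied rank at each (i,j), from the 13 conditions:

  R[1]: 0 | 0 | 0 | 0 | 0 | 1 | 1 | 1 | 1 | 1
  R[2]: 1 | 1 | 1 | 1 | 1 | 2 | 2 | 2 | 2 | 2
  R[3]: 1 | 1 | 1 | 1 | 1 | 2 | 3 | 3 | 3 | 3
  R[4]: 1 | 1 | 2 | 2 | 2 | 3 | 4 | 4 | 4 | 4
  R[5]: 1 | 1 | 2 | 3 | 3 | 4 | 5 | 5 | 5 | 5
  R[6]: 1 | 1 | 2 | 3 | 3 | 4 | 5 | 5 | 6 | 6
  R[7]: 1 | 1 | 2 | 3 | 3 | 4 | 5 | 5 | 6 | 7
  R[8]: 1 | 1 | 2 | 3 | 4 | 5 | 6 | 6 | 7 | 8
  R[9]: 1 | 2 | 3 | 4 | 5 | 6 | 7 | 7 | 8 | 9
  R[10]: 1 | 2 | 3 | 4 | 5 | 6 | 7 | 8 | 9 | 10

second differences of R give the permutation w = (6, 1, 7, 3, 4, 9, 10, 5, 2, 8).

Rothe diagram D(w) (18 cells), 5 SE-corners (essential conditions):

[(1, 5, 0), (3, 5, 1), (7, 5, 3), (7, 8, 5), (8, 2, 1)]


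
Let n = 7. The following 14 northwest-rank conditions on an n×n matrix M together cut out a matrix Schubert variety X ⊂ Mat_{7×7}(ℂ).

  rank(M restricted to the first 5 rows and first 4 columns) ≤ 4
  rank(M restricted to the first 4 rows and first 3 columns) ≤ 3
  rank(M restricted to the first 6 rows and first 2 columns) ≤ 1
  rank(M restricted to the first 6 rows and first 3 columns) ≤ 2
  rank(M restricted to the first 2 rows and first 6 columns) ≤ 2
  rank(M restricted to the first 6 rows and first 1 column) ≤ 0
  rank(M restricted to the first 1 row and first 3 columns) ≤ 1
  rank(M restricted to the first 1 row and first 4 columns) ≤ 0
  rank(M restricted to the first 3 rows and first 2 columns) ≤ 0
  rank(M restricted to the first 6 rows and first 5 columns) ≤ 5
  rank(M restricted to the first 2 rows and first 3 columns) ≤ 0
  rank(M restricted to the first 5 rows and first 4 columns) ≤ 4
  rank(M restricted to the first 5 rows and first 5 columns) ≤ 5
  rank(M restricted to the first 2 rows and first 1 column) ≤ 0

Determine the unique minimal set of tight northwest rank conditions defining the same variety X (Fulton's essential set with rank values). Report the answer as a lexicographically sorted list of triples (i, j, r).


The tightest implied rank at each (i,j), from the 14 conditions:

  0  0  0  0  1  1  1
  0  0  0  1  2  2  2
  0  0  1  2  3  3  3
  0  1  2  3  4  4  4
  0  1  2  3  4  5  5
  0  1  2  3  4  5  6
  1  2  3  4  5  6  7

so w = (5, 4, 3, 2, 6, 7, 1).

Fulton essential set (4 of the 12 Rothe cells):

[(1, 4, 0), (2, 3, 0), (3, 2, 0), (6, 1, 0)]


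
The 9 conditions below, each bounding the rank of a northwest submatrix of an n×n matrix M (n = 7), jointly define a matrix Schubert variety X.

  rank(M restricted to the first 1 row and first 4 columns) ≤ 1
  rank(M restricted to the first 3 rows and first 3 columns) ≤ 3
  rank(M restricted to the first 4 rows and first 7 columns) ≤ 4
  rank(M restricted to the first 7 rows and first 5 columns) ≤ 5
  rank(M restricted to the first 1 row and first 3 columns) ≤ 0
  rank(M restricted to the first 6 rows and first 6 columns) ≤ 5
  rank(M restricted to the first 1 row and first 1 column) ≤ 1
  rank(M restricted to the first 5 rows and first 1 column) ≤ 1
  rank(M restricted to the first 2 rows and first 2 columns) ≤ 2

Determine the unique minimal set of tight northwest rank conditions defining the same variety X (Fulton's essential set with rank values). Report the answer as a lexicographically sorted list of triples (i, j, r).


The tightest implied rank at each (i,j), from the 9 conditions:

  row 1: 0  0  0  1  1  1  1
  row 2: 1  1  1  2  2  2  2
  row 3: 1  2  2  3  3  3  3
  row 4: 1  2  3  4  4  4  4
  row 5: 1  2  3  4  5  5  5
  row 6: 1  2  3  4  5  5  6
  row 7: 1  2  3  4  5  6  7

second differences of R give the permutation w = (4, 1, 2, 3, 5, 7, 6).

2 SE-corners of the 4-cell Rothe diagram give Ess(w):

[(1, 3, 0), (6, 6, 5)]


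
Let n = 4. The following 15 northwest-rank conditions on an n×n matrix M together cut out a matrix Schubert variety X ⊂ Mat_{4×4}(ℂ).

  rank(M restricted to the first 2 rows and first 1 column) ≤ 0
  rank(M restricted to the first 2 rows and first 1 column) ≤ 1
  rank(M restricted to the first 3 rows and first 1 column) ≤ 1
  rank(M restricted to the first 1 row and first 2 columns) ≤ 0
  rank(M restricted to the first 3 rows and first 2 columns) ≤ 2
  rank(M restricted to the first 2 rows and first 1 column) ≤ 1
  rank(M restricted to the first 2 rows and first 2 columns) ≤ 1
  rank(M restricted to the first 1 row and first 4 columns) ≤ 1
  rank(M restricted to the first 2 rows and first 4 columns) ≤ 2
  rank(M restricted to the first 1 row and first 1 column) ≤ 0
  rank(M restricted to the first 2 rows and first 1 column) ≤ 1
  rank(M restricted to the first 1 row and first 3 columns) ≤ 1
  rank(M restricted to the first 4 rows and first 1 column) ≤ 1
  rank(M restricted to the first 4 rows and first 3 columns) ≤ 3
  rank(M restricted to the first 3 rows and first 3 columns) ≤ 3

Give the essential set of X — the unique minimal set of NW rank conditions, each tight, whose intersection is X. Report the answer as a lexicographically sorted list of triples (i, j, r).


The tightest implied rank at each (i,j), from the 15 conditions:

  row 1: 0 | 0 | 1 | 1
  row 2: 0 | 1 | 2 | 2
  row 3: 1 | 2 | 3 | 3
  row 4: 1 | 2 | 3 | 4

so w = (3, 2, 1, 4).

Fulton essential set (2 of the 3 Rothe cells):

[(1, 2, 0), (2, 1, 0)]


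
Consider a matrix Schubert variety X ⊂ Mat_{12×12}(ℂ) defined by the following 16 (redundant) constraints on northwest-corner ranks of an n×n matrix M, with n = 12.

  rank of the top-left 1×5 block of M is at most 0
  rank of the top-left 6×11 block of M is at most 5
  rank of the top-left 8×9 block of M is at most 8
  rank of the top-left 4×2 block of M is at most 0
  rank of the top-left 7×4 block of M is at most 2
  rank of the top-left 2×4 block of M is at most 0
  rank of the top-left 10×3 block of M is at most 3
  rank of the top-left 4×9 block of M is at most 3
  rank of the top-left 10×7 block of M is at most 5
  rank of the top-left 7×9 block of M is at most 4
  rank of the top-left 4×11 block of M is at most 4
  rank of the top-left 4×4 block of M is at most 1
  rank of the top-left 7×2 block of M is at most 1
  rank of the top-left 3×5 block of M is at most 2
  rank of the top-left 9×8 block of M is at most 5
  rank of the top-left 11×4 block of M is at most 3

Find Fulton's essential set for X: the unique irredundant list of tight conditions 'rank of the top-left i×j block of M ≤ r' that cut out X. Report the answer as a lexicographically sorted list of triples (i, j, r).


Rank table r_w(12×12) implied by the 16 constraints:

  0 0 0 0 0 1 1 1 1 1 1 1
  0 0 0 0 1 2 2 2 2 2 2 2
  0 0 1 1 2 3 3 3 3 3 3 3
  0 0 1 1 2 3 3 3 3 4 4 4
  1 1 2 2 3 4 4 4 4 5 5 5
  1 1 2 2 3 4 4 4 4 5 5 6
  1 1 2 2 3 4 4 4 4 5 6 7
  1 2 3 3 4 5 5 5 5 6 7 8
  1 2 3 3 4 5 5 5 6 7 8 9
  1 2 3 3 4 5 5 6 7 8 9 10
  1 2 3 3 4 5 6 7 8 9 10 11
  1 2 3 4 5 6 7 8 9 10 11 12

reading off 1-entries of Δ²R: w = (6, 5, 3, 10, 1, 12, 11, 2, 9, 8, 7, 4).

ℓ(w)=34; the 12 essential cells (i,j,r):

[(1, 5, 0), (2, 4, 0), (4, 2, 0), (4, 4, 1), (4, 9, 3), (6, 11, 5), (7, 2, 1), (7, 4, 2), (7, 9, 4), (9, 8, 5), (10, 7, 5), (11, 4, 3)]


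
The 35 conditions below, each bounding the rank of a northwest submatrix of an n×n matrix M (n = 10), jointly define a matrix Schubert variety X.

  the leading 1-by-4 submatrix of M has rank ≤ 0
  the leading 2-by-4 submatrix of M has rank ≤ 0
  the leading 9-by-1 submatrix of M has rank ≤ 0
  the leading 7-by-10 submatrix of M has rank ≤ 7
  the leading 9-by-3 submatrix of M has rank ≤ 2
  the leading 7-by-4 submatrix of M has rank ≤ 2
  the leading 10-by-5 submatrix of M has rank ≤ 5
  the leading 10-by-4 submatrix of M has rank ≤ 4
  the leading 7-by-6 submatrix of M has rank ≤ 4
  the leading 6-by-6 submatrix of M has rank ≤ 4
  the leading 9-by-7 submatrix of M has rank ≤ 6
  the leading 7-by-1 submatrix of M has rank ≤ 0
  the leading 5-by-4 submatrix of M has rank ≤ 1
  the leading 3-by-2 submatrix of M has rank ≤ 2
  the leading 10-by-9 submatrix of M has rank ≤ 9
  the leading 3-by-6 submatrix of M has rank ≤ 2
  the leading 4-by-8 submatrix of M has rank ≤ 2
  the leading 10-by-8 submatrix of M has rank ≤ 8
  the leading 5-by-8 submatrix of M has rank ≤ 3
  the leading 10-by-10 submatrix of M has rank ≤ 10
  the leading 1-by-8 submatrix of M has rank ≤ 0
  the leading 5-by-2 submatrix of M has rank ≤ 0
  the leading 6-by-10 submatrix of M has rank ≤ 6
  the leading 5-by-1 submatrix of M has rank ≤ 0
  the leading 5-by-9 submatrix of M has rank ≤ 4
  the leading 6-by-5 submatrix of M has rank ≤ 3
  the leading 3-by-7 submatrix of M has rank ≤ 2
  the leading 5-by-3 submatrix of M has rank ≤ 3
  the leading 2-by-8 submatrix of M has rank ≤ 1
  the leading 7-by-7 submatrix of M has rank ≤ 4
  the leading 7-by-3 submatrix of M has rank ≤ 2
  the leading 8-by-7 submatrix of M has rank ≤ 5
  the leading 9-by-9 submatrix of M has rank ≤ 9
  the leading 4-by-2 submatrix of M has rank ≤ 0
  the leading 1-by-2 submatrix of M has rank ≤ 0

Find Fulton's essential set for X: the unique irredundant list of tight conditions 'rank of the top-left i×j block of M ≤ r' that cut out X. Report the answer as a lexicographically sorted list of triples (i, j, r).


Recovering R(i,j) via the rank-extension bound from the 35 conditions:

  row 1: 0 0 0 0 0 0 0 0 1 1
  row 2: 0 0 0 0 1 1 1 1 2 2
  row 3: 0 0 1 1 2 2 2 2 3 3
  row 4: 0 0 1 1 2 2 2 2 3 4
  row 5: 0 0 1 1 2 3 3 3 4 5
  row 6: 0 1 2 2 3 4 4 4 5 6
  row 7: 0 1 2 2 3 4 4 5 6 7
  row 8: 0 1 2 3 4 5 5 6 7 8
  row 9: 0 1 2 3 4 5 6 7 8 9
  row 10: 1 2 3 4 5 6 7 8 9 10

hence w(1..10) = (9, 5, 3, 10, 6, 2, 8, 4, 7, 1).

Rothe diagram D(w) (29 cells), 8 SE-corners (essential conditions):

[(1, 8, 0), (2, 4, 0), (4, 8, 2), (5, 2, 0), (5, 4, 1), (7, 4, 2), (7, 7, 4), (9, 1, 0)]


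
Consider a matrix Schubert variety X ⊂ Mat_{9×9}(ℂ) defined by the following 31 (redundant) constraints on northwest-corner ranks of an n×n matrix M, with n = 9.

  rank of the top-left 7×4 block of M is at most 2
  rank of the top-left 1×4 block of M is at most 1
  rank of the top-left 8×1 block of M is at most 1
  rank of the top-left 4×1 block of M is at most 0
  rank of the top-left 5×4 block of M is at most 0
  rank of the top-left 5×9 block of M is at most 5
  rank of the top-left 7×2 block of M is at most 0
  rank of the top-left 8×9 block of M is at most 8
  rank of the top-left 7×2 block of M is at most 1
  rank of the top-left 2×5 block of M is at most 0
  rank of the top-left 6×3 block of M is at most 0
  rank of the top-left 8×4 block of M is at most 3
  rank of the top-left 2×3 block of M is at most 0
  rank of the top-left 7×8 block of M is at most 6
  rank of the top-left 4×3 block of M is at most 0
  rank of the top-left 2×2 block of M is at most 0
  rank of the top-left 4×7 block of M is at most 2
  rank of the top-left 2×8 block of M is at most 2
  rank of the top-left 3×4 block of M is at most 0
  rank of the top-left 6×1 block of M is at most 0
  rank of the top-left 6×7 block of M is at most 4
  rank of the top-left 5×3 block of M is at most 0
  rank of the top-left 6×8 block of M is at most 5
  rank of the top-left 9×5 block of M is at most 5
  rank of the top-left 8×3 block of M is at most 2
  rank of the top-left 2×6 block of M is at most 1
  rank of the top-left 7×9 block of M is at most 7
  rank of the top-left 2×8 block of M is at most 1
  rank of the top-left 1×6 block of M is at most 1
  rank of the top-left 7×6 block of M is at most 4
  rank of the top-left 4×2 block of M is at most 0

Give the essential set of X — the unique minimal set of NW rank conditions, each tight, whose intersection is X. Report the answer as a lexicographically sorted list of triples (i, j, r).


Propagating the 31 rank bounds to every northwest block:

  0, 0, 0, 0, 0, 1, 1, 1, 1
  0, 0, 0, 0, 0, 1, 1, 1, 2
  0, 0, 0, 0, 1, 2, 2, 2, 3
  0, 0, 0, 0, 1, 2, 2, 3, 4
  0, 0, 0, 0, 1, 2, 3, 4, 5
  0, 0, 0, 1, 2, 3, 4, 5, 6
  0, 0, 1, 2, 3, 4, 5, 6, 7
  1, 1, 2, 3, 4, 5, 6, 7, 8
  1, 2, 3, 4, 5, 6, 7, 8, 9

second differences of R give the permutation w = (6, 9, 5, 8, 7, 4, 3, 1, 2).

Rothe diagram D(w) (30 cells), 6 SE-corners (essential conditions):

[(2, 5, 0), (2, 8, 1), (4, 7, 2), (5, 4, 0), (6, 3, 0), (7, 2, 0)]


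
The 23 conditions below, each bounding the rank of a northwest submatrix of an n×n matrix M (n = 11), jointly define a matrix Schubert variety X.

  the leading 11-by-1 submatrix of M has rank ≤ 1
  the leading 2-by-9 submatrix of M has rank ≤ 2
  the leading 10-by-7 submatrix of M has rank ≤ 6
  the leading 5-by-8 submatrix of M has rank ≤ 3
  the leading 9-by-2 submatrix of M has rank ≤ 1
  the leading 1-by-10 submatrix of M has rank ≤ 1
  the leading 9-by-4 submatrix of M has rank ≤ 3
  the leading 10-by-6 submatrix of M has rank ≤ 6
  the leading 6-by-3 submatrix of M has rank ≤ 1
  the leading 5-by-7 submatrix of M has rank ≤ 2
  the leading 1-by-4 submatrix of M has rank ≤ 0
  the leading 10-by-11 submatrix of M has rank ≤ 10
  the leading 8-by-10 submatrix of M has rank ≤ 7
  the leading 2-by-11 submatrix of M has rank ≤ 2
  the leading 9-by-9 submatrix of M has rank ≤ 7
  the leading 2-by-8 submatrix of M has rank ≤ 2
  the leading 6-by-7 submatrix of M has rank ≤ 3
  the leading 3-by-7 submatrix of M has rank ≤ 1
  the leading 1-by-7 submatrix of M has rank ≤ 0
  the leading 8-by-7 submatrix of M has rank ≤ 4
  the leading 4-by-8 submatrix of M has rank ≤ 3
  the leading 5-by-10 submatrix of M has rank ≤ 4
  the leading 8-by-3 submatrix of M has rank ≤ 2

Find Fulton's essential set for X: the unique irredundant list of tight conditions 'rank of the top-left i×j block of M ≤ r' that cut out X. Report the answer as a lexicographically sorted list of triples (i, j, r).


The tightest implied rank at each (i,j), from the 23 conditions:

  row 1: 0, 0, 0, 0, 0, 0, 0, 1, 1, 1, 1
  row 2: 1, 1, 1, 1, 1, 1, 1, 2, 2, 2, 2
  row 3: 1, 1, 1, 1, 1, 1, 1, 2, 3, 3, 3
  row 4: 1, 1, 1, 2, 2, 2, 2, 3, 4, 4, 4
  row 5: 1, 1, 1, 2, 2, 2, 2, 3, 4, 4, 5
  row 6: 1, 1, 1, 2, 3, 3, 3, 4, 5, 5, 6
  row 7: 1, 1, 2, 3, 4, 4, 4, 5, 6, 6, 7
  row 8: 1, 1, 2, 3, 4, 4, 4, 5, 6, 7, 8
  row 9: 1, 1, 2, 3, 4, 5, 5, 6, 7, 8, 9
  row 10: 1, 2, 3, 4, 5, 6, 6, 7, 8, 9, 10
  row 11: 1, 2, 3, 4, 5, 6, 7, 8, 9, 10, 11

hence w(1..11) = (8, 1, 9, 4, 11, 5, 3, 10, 6, 2, 7).

7 SE-corners of the 28-cell Rothe diagram give Ess(w):

[(1, 7, 0), (3, 7, 1), (5, 7, 2), (5, 10, 4), (6, 3, 1), (8, 7, 4), (9, 2, 1)]
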